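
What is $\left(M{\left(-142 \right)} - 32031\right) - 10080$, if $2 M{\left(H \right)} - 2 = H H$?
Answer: $-32028$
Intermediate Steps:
$M{\left(H \right)} = 1 + \frac{H^{2}}{2}$ ($M{\left(H \right)} = 1 + \frac{H H}{2} = 1 + \frac{H^{2}}{2}$)
$\left(M{\left(-142 \right)} - 32031\right) - 10080 = \left(\left(1 + \frac{\left(-142\right)^{2}}{2}\right) - 32031\right) - 10080 = \left(\left(1 + \frac{1}{2} \cdot 20164\right) - 32031\right) - 10080 = \left(\left(1 + 10082\right) - 32031\right) - 10080 = \left(10083 - 32031\right) - 10080 = -21948 - 10080 = -32028$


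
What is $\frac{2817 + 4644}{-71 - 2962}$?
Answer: $- \frac{829}{337} \approx -2.4599$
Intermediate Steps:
$\frac{2817 + 4644}{-71 - 2962} = \frac{7461}{-3033} = 7461 \left(- \frac{1}{3033}\right) = - \frac{829}{337}$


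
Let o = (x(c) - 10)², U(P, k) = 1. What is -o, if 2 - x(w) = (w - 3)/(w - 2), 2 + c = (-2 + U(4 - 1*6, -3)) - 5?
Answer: -8281/100 ≈ -82.810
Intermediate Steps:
c = -8 (c = -2 + ((-2 + 1) - 5) = -2 + (-1 - 5) = -2 - 6 = -8)
x(w) = 2 - (-3 + w)/(-2 + w) (x(w) = 2 - (w - 3)/(w - 2) = 2 - (-3 + w)/(-2 + w))
o = 8281/100 (o = ((-1 - 8)/(-2 - 8) - 10)² = (-9/(-10) - 10)² = (-⅒*(-9) - 10)² = (9/10 - 10)² = (-91/10)² = 8281/100 ≈ 82.810)
-o = -1*8281/100 = -8281/100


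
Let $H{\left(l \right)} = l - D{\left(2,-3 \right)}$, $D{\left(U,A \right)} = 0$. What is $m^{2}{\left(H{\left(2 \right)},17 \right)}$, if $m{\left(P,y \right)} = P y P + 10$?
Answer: $6084$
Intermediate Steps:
$H{\left(l \right)} = l$ ($H{\left(l \right)} = l - 0 = l + 0 = l$)
$m{\left(P,y \right)} = 10 + y P^{2}$ ($m{\left(P,y \right)} = y P^{2} + 10 = 10 + y P^{2}$)
$m^{2}{\left(H{\left(2 \right)},17 \right)} = \left(10 + 17 \cdot 2^{2}\right)^{2} = \left(10 + 17 \cdot 4\right)^{2} = \left(10 + 68\right)^{2} = 78^{2} = 6084$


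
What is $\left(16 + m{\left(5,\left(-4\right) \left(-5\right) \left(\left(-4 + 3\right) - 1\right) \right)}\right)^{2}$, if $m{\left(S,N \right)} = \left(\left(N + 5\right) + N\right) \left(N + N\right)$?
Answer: $36192256$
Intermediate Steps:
$m{\left(S,N \right)} = 2 N \left(5 + 2 N\right)$ ($m{\left(S,N \right)} = \left(\left(5 + N\right) + N\right) 2 N = \left(5 + 2 N\right) 2 N = 2 N \left(5 + 2 N\right)$)
$\left(16 + m{\left(5,\left(-4\right) \left(-5\right) \left(\left(-4 + 3\right) - 1\right) \right)}\right)^{2} = \left(16 + 2 \left(-4\right) \left(-5\right) \left(\left(-4 + 3\right) - 1\right) \left(5 + 2 \left(-4\right) \left(-5\right) \left(\left(-4 + 3\right) - 1\right)\right)\right)^{2} = \left(16 + 2 \cdot 20 \left(-1 - 1\right) \left(5 + 2 \cdot 20 \left(-1 - 1\right)\right)\right)^{2} = \left(16 + 2 \cdot 20 \left(-2\right) \left(5 + 2 \cdot 20 \left(-2\right)\right)\right)^{2} = \left(16 + 2 \left(-40\right) \left(5 + 2 \left(-40\right)\right)\right)^{2} = \left(16 + 2 \left(-40\right) \left(5 - 80\right)\right)^{2} = \left(16 + 2 \left(-40\right) \left(-75\right)\right)^{2} = \left(16 + 6000\right)^{2} = 6016^{2} = 36192256$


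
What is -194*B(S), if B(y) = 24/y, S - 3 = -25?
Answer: 2328/11 ≈ 211.64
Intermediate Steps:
S = -22 (S = 3 - 25 = -22)
-194*B(S) = -4656/(-22) = -4656*(-1)/22 = -194*(-12/11) = 2328/11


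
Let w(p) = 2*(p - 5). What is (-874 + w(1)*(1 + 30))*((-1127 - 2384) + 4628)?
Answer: -1253274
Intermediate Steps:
w(p) = -10 + 2*p (w(p) = 2*(-5 + p) = -10 + 2*p)
(-874 + w(1)*(1 + 30))*((-1127 - 2384) + 4628) = (-874 + (-10 + 2*1)*(1 + 30))*((-1127 - 2384) + 4628) = (-874 + (-10 + 2)*31)*(-3511 + 4628) = (-874 - 8*31)*1117 = (-874 - 248)*1117 = -1122*1117 = -1253274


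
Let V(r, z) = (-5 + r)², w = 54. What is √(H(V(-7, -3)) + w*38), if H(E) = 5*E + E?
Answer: 54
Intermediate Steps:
H(E) = 6*E
√(H(V(-7, -3)) + w*38) = √(6*(-5 - 7)² + 54*38) = √(6*(-12)² + 2052) = √(6*144 + 2052) = √(864 + 2052) = √2916 = 54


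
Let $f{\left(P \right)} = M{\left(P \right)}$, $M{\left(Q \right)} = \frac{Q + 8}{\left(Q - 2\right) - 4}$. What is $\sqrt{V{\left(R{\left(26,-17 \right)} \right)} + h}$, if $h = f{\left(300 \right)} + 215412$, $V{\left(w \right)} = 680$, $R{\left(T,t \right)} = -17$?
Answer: $\frac{\sqrt{95297034}}{21} \approx 464.86$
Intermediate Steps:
$M{\left(Q \right)} = \frac{8 + Q}{-6 + Q}$ ($M{\left(Q \right)} = \frac{8 + Q}{\left(Q - 2\right) - 4} = \frac{8 + Q}{\left(-2 + Q\right) - 4} = \frac{8 + Q}{-6 + Q}$)
$f{\left(P \right)} = \frac{8 + P}{-6 + P}$
$h = \frac{4523674}{21}$ ($h = \frac{8 + 300}{-6 + 300} + 215412 = \frac{1}{294} \cdot 308 + 215412 = \frac{22}{21} + 215412 = \frac{4523674}{21} \approx 2.1541 \cdot 10^{5}$)
$\sqrt{V{\left(R{\left(26,-17 \right)} \right)} + h} = \sqrt{680 + \frac{4523674}{21}} = \sqrt{\frac{4537954}{21}} = \frac{\sqrt{95297034}}{21}$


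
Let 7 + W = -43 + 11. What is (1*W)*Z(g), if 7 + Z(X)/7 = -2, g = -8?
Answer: 2457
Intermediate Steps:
W = -39 (W = -7 + (-43 + 11) = -7 - 32 = -39)
Z(X) = -63 (Z(X) = -49 + 7*(-2) = -49 - 14 = -63)
(1*W)*Z(g) = (1*(-39))*(-63) = -39*(-63) = 2457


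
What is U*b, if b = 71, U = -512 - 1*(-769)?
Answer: 18247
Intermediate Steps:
U = 257 (U = -512 + 769 = 257)
U*b = 257*71 = 18247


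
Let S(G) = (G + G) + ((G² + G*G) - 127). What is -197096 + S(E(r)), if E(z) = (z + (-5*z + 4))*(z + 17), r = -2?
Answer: -132063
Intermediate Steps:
E(z) = (4 - 4*z)*(17 + z) (E(z) = (z + (4 - 5*z))*(17 + z) = (4 - 4*z)*(17 + z))
S(G) = -127 + 2*G + 2*G² (S(G) = 2*G + ((G² + G²) - 127) = 2*G + (2*G² - 127) = 2*G + (-127 + 2*G²) = -127 + 2*G + 2*G²)
-197096 + S(E(r)) = -197096 + (-127 + 2*(68 - 64*(-2) - 4*(-2)²) + 2*(68 - 64*(-2) - 4*(-2)²)²) = -197096 + (-127 + 2*(68 + 128 - 4*4) + 2*(68 + 128 - 4*4)²) = -197096 + (-127 + 2*(68 + 128 - 16) + 2*(68 + 128 - 16)²) = -197096 + (-127 + 2*180 + 2*180²) = -197096 + (-127 + 360 + 2*32400) = -197096 + (-127 + 360 + 64800) = -197096 + 65033 = -132063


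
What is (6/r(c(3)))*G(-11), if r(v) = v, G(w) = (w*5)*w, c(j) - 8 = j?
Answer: 330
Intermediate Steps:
c(j) = 8 + j
G(w) = 5*w² (G(w) = (5*w)*w = 5*w²)
(6/r(c(3)))*G(-11) = (6/(8 + 3))*(5*(-11)²) = (6/11)*(5*121) = (6*(1/11))*605 = (6/11)*605 = 330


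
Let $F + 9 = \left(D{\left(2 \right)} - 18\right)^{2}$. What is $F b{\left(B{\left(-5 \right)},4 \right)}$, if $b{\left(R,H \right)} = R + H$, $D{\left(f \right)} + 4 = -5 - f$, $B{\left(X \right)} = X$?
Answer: $-832$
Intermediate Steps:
$D{\left(f \right)} = -9 - f$ ($D{\left(f \right)} = -4 - \left(5 + f\right) = -9 - f$)
$b{\left(R,H \right)} = H + R$
$F = 832$ ($F = -9 + \left(\left(-9 - 2\right) - 18\right)^{2} = -9 + \left(-11 - 18\right)^{2} = -9 + \left(-29\right)^{2} = -9 + 841 = 832$)
$F b{\left(B{\left(-5 \right)},4 \right)} = 832 \left(4 - 5\right) = 832 \left(-1\right) = -832$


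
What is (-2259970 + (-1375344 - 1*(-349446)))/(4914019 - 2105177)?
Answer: -1642934/1404421 ≈ -1.1698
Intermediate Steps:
(-2259970 + (-1375344 - 1*(-349446)))/(4914019 - 2105177) = (-2259970 + (-1375344 + 349446))/2808842 = (-2259970 - 1025898)*(1/2808842) = -3285868*1/2808842 = -1642934/1404421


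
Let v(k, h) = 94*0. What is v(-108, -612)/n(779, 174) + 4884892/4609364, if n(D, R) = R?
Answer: 1221223/1152341 ≈ 1.0598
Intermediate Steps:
v(k, h) = 0
v(-108, -612)/n(779, 174) + 4884892/4609364 = 0/174 + 4884892/4609364 = 0*(1/174) + 4884892*(1/4609364) = 0 + 1221223/1152341 = 1221223/1152341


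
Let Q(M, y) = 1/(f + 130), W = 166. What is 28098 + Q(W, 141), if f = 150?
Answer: 7867441/280 ≈ 28098.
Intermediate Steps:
Q(M, y) = 1/280 (Q(M, y) = 1/(150 + 130) = 1/280)
28098 + Q(W, 141) = 28098 + 1/280 = 7867441/280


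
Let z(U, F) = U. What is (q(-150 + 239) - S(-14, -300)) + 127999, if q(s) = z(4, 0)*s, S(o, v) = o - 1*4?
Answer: 128373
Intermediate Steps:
S(o, v) = -4 + o (S(o, v) = o - 4 = -4 + o)
q(s) = 4*s
(q(-150 + 239) - S(-14, -300)) + 127999 = (4*(-150 + 239) - (-4 - 14)) + 127999 = (4*89 - 1*(-18)) + 127999 = (356 + 18) + 127999 = 374 + 127999 = 128373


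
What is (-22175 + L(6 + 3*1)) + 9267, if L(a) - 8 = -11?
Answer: -12911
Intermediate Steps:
L(a) = -3 (L(a) = 8 - 11 = -3)
(-22175 + L(6 + 3*1)) + 9267 = (-22175 - 3) + 9267 = -22178 + 9267 = -12911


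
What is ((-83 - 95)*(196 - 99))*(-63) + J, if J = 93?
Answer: 1087851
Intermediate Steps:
((-83 - 95)*(196 - 99))*(-63) + J = ((-83 - 95)*(196 - 99))*(-63) + 93 = -178*97*(-63) + 93 = -17266*(-63) + 93 = 1087758 + 93 = 1087851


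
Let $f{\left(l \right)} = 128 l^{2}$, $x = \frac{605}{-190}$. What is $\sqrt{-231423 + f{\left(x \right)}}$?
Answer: $\frac{i \sqrt{83075191}}{19} \approx 479.71 i$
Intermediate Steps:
$x = - \frac{121}{38}$ ($x = 605 \left(- \frac{1}{190}\right) = - \frac{121}{38} \approx -3.1842$)
$\sqrt{-231423 + f{\left(x \right)}} = \sqrt{-231423 + 128 \left(- \frac{121}{38}\right)^{2}} = \sqrt{-231423 + 128 \cdot \frac{14641}{1444}} = \sqrt{-231423 + \frac{468512}{361}} = \sqrt{- \frac{83075191}{361}} = \frac{i \sqrt{83075191}}{19}$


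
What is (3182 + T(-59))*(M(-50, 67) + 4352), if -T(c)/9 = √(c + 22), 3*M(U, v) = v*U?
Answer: 30884492/3 - 29118*I*√37 ≈ 1.0295e+7 - 1.7712e+5*I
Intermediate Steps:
M(U, v) = U*v/3 (M(U, v) = (v*U)/3 = (U*v)/3 = U*v/3)
T(c) = -9*√(22 + c) (T(c) = -9*√(c + 22) = -9*√(22 + c))
(3182 + T(-59))*(M(-50, 67) + 4352) = (3182 - 9*√(22 - 59))*((⅓)*(-50)*67 + 4352) = (3182 - 9*I*√37)*(-3350/3 + 4352) = (3182 - 9*I*√37)*(9706/3) = 30884492/3 - 29118*I*√37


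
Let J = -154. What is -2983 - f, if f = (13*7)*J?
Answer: 11031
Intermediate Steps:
f = -14014 (f = (13*7)*(-154) = 91*(-154) = -14014)
-2983 - f = -2983 - 1*(-14014) = -2983 + 14014 = 11031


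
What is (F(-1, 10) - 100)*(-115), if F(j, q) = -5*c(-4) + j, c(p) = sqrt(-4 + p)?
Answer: 11615 + 1150*I*sqrt(2) ≈ 11615.0 + 1626.3*I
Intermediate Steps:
F(j, q) = j - 10*I*sqrt(2) (F(j, q) = -5*sqrt(-4 - 4) + j = -10*I*sqrt(2) + j = j - 10*I*sqrt(2))
(F(-1, 10) - 100)*(-115) = ((-1 - 10*I*sqrt(2)) - 100)*(-115) = (-101 - 10*I*sqrt(2))*(-115) = 11615 + 1150*I*sqrt(2)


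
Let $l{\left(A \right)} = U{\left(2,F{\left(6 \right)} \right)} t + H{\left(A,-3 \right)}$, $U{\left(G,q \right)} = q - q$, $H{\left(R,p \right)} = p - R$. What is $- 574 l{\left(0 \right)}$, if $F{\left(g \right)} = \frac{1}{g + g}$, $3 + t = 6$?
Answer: $1722$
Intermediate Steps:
$t = 3$ ($t = -3 + 6 = 3$)
$F{\left(g \right)} = \frac{1}{2 g}$
$U{\left(G,q \right)} = 0$
$l{\left(A \right)} = -3 - A$ ($l{\left(A \right)} = 0 \cdot 3 - \left(3 + A\right) = 0 - \left(3 + A\right) = -3 - A$)
$- 574 l{\left(0 \right)} = - 574 \left(-3 - 0\right) = - 574 \left(-3 + 0\right) = \left(-574\right) \left(-3\right) = 1722$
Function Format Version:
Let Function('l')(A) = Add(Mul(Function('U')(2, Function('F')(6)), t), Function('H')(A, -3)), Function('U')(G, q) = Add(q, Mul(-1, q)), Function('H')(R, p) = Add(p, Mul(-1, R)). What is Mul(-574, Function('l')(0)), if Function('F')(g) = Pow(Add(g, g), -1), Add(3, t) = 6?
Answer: 1722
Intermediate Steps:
t = 3 (t = Add(-3, 6) = 3)
Function('F')(g) = Mul(Rational(1, 2), Pow(g, -1)) (Function('F')(g) = Pow(Mul(2, g), -1) = Mul(Rational(1, 2), Pow(g, -1)))
Function('U')(G, q) = 0
Function('l')(A) = Add(-3, Mul(-1, A)) (Function('l')(A) = Add(Mul(0, 3), Add(-3, Mul(-1, A))) = Add(0, Add(-3, Mul(-1, A))) = Add(-3, Mul(-1, A)))
Mul(-574, Function('l')(0)) = Mul(-574, Add(-3, Mul(-1, 0))) = Mul(-574, Add(-3, 0)) = Mul(-574, -3) = 1722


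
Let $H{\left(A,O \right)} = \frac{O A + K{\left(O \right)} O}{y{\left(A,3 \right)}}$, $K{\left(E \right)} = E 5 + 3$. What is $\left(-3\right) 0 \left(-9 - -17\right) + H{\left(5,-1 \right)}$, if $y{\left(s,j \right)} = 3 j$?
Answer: $- \frac{1}{3} \approx -0.33333$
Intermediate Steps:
$K{\left(E \right)} = 3 + 5 E$ ($K{\left(E \right)} = 5 E + 3 = 3 + 5 E$)
$H{\left(A,O \right)} = \frac{A O}{9} + \frac{O \left(3 + 5 O\right)}{9}$ ($H{\left(A,O \right)} = \frac{O A + \left(3 + 5 O\right) O}{3 \cdot 3} = \frac{A O + O \left(3 + 5 O\right)}{9} = \left(A O + O \left(3 + 5 O\right)\right) \frac{1}{9} = \frac{A O}{9} + \frac{O \left(3 + 5 O\right)}{9}$)
$\left(-3\right) 0 \left(-9 - -17\right) + H{\left(5,-1 \right)} = \left(-3\right) 0 \left(-9 - -17\right) + \frac{1}{9} \left(-1\right) \left(3 + 5 + 5 \left(-1\right)\right) = 0 \left(-9 + 17\right) + \frac{1}{9} \left(-1\right) \left(3 + 5 - 5\right) = 0 \cdot 8 + \frac{1}{9} \left(-1\right) 3 = 0 - \frac{1}{3} = - \frac{1}{3}$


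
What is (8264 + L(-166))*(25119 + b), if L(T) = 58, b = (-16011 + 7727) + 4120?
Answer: 174387510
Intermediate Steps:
b = -4164 (b = -8284 + 4120 = -4164)
(8264 + L(-166))*(25119 + b) = (8264 + 58)*(25119 - 4164) = 8322*20955 = 174387510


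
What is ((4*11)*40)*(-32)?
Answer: -56320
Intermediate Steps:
((4*11)*40)*(-32) = (44*40)*(-32) = 1760*(-32) = -56320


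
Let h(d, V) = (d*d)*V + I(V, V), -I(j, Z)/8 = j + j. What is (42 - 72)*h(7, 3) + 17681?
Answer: 14711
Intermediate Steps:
I(j, Z) = -16*j (I(j, Z) = -8*(j + j) = -16*j)
h(d, V) = -16*V + V*d**2 (h(d, V) = (d*d)*V - 16*V = d**2*V - 16*V = V*d**2 - 16*V = -16*V + V*d**2)
(42 - 72)*h(7, 3) + 17681 = (42 - 72)*(3*(-16 + 7**2)) + 17681 = -90*(-16 + 49) + 17681 = -90*33 + 17681 = -30*99 + 17681 = -2970 + 17681 = 14711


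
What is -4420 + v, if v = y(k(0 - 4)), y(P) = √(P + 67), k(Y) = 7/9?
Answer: -4420 + √610/3 ≈ -4411.8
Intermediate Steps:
k(Y) = 7/9 (k(Y) = 7*(⅑) = 7/9)
y(P) = √(67 + P)
v = √610/3 (v = √(67 + 7/9) = √(610/9) = √610/3 ≈ 8.2327)
-4420 + v = -4420 + √610/3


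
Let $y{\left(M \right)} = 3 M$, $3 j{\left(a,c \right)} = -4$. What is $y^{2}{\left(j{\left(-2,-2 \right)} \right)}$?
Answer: $16$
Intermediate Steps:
$j{\left(a,c \right)} = - \frac{4}{3}$ ($j{\left(a,c \right)} = \frac{1}{3} \left(-4\right) = - \frac{4}{3}$)
$y^{2}{\left(j{\left(-2,-2 \right)} \right)} = \left(3 \left(- \frac{4}{3}\right)\right)^{2} = \left(-4\right)^{2} = 16$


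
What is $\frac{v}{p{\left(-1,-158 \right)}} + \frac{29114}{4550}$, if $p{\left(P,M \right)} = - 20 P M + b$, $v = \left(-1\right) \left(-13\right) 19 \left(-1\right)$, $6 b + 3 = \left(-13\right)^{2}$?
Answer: $\frac{138477904}{21378175} \approx 6.4775$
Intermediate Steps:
$b = \frac{83}{3}$ ($b = - \frac{1}{2} + \frac{\left(-13\right)^{2}}{6} = - \frac{1}{2} + \frac{1}{6} \cdot 169 = - \frac{1}{2} + \frac{169}{6} = \frac{83}{3} \approx 27.667$)
$v = -247$ ($v = 13 \cdot 19 \left(-1\right) = 247 \left(-1\right) = -247$)
$p{\left(P,M \right)} = \frac{83}{3} - 20 M P$ ($p{\left(P,M \right)} = - 20 P M + \frac{83}{3} = - 20 M P + \frac{83}{3} = \frac{83}{3} - 20 M P$)
$\frac{v}{p{\left(-1,-158 \right)}} + \frac{29114}{4550} = - \frac{247}{\frac{83}{3} - \left(-3160\right) \left(-1\right)} + \frac{29114}{4550} = - \frac{247}{\frac{83}{3} - 3160} + 29114 \cdot \frac{1}{4550} = - \frac{247}{- \frac{9397}{3}} + \frac{14557}{2275} = \left(-247\right) \left(- \frac{3}{9397}\right) + \frac{14557}{2275} = \frac{741}{9397} + \frac{14557}{2275} = \frac{138477904}{21378175}$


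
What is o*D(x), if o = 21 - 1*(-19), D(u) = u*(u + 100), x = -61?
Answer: -95160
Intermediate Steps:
D(u) = u*(100 + u)
o = 40 (o = 21 + 19 = 40)
o*D(x) = 40*(-61*(100 - 61)) = 40*(-61*39) = 40*(-2379) = -95160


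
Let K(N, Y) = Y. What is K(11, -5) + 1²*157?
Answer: 152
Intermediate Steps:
K(11, -5) + 1²*157 = -5 + 1²*157 = -5 + 1*157 = -5 + 157 = 152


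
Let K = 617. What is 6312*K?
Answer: 3894504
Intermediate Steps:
6312*K = 6312*617 = 3894504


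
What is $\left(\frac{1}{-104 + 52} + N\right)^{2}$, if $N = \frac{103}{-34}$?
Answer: $\frac{7263025}{781456} \approx 9.2942$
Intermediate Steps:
$N = - \frac{103}{34}$ ($N = 103 \left(- \frac{1}{34}\right) = - \frac{103}{34} \approx -3.0294$)
$\left(\frac{1}{-104 + 52} + N\right)^{2} = \left(\frac{1}{-104 + 52} - \frac{103}{34}\right)^{2} = \left(\frac{1}{-52} - \frac{103}{34}\right)^{2} = \left(- \frac{1}{52} - \frac{103}{34}\right)^{2} = \left(- \frac{2695}{884}\right)^{2} = \frac{7263025}{781456}$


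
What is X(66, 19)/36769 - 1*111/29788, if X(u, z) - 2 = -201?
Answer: -10009171/1095274972 ≈ -0.0091385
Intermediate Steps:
X(u, z) = -199 (X(u, z) = 2 - 201 = -199)
X(66, 19)/36769 - 1*111/29788 = -199/36769 - 1*111/29788 = -199*1/36769 - 111*1/29788 = -199/36769 - 111/29788 = -10009171/1095274972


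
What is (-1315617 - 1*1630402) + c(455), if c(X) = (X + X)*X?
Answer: -2531969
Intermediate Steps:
c(X) = 2*X**2 (c(X) = (2*X)*X = 2*X**2)
(-1315617 - 1*1630402) + c(455) = (-1315617 - 1*1630402) + 2*455**2 = (-1315617 - 1630402) + 2*207025 = -2946019 + 414050 = -2531969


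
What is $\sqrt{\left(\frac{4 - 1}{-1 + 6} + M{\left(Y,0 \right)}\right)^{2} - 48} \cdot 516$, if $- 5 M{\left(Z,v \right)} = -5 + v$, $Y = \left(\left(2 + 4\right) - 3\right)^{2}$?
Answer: $\frac{2064 i \sqrt{71}}{5} \approx 3478.3 i$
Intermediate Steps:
$Y = 9$ ($Y = \left(6 - 3\right)^{2} = 3^{2} = 9$)
$M{\left(Z,v \right)} = 1 - \frac{v}{5}$ ($M{\left(Z,v \right)} = - \frac{-5 + v}{5} = 1 - \frac{v}{5}$)
$\sqrt{\left(\frac{4 - 1}{-1 + 6} + M{\left(Y,0 \right)}\right)^{2} - 48} \cdot 516 = \sqrt{\left(\frac{4 - 1}{-1 + 6} + \left(1 - 0\right)\right)^{2} - 48} \cdot 516 = \sqrt{\left(\frac{3}{5} + \left(1 + 0\right)\right)^{2} - 48} \cdot 516 = \sqrt{\left(3 \cdot \frac{1}{5} + 1\right)^{2} - 48} \cdot 516 = \sqrt{\left(\frac{3}{5} + 1\right)^{2} - 48} \cdot 516 = \sqrt{\left(\frac{8}{5}\right)^{2} - 48} \cdot 516 = \sqrt{\frac{64}{25} - 48} \cdot 516 = \sqrt{- \frac{1136}{25}} \cdot 516 = \frac{4 i \sqrt{71}}{5} \cdot 516 = \frac{2064 i \sqrt{71}}{5}$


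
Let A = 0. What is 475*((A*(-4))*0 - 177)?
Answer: -84075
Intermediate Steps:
475*((A*(-4))*0 - 177) = 475*((0*(-4))*0 - 177) = 475*(0*0 - 177) = 475*(0 - 177) = 475*(-177) = -84075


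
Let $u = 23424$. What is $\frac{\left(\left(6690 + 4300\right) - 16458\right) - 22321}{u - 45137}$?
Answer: $\frac{27789}{21713} \approx 1.2798$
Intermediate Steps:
$\frac{\left(\left(6690 + 4300\right) - 16458\right) - 22321}{u - 45137} = \frac{\left(\left(6690 + 4300\right) - 16458\right) - 22321}{23424 - 45137} = \frac{\left(10990 - 16458\right) - 22321}{-21713} = \left(-5468 - 22321\right) \left(- \frac{1}{21713}\right) = \left(-27789\right) \left(- \frac{1}{21713}\right) = \frac{27789}{21713}$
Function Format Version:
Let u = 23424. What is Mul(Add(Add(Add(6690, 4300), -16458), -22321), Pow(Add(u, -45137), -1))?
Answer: Rational(27789, 21713) ≈ 1.2798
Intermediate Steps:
Mul(Add(Add(Add(6690, 4300), -16458), -22321), Pow(Add(u, -45137), -1)) = Mul(Add(Add(Add(6690, 4300), -16458), -22321), Pow(Add(23424, -45137), -1)) = Mul(Add(Add(10990, -16458), -22321), Pow(-21713, -1)) = Mul(Add(-5468, -22321), Rational(-1, 21713)) = Mul(-27789, Rational(-1, 21713)) = Rational(27789, 21713)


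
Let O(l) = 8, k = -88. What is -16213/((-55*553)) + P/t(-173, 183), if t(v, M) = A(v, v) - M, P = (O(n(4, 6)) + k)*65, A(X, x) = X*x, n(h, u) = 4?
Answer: 162056949/452362295 ≈ 0.35825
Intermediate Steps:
P = -5200 (P = (8 - 88)*65 = -80*65 = -5200)
t(v, M) = v**2 - M (t(v, M) = v*v - M = v**2 - M)
-16213/((-55*553)) + P/t(-173, 183) = -16213/((-55*553)) - 5200/((-173)**2 - 1*183) = -16213/(-30415) - 5200/(29929 - 183) = -16213*(-1/30415) - 5200/29746 = 16213/30415 - 5200*1/29746 = 16213/30415 - 2600/14873 = 162056949/452362295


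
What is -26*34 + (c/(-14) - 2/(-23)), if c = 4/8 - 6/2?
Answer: -569125/644 ≈ -883.73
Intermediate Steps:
c = -5/2 (c = 4*(1/8) - 6*1/2 = 1/2 - 3 = -5/2 ≈ -2.5000)
-26*34 + (c/(-14) - 2/(-23)) = -26*34 + (-5/2/(-14) - 2/(-23)) = -884 + (-5/2*(-1/14) - 2*(-1/23)) = -884 + (5/28 + 2/23) = -884 + 171/644 = -569125/644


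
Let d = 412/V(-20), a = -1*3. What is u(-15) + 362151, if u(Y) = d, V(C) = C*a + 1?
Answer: 22091623/61 ≈ 3.6216e+5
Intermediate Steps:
a = -3
V(C) = 1 - 3*C (V(C) = C*(-3) + 1 = -3*C + 1 = 1 - 3*C)
d = 412/61 (d = 412/(1 - 3*(-20)) = 412/(1 + 60) = 412/61 ≈ 6.7541)
u(Y) = 412/61
u(-15) + 362151 = 412/61 + 362151 = 22091623/61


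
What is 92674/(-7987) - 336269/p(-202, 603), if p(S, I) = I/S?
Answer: 542471779184/4816161 ≈ 1.1264e+5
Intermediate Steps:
92674/(-7987) - 336269/p(-202, 603) = 92674/(-7987) - 336269/(603/(-202)) = 92674*(-1/7987) - 336269/(603*(-1/202)) = -92674/7987 - 336269/(-603/202) = -92674/7987 - 336269*(-202/603) = -92674/7987 + 67926338/603 = 542471779184/4816161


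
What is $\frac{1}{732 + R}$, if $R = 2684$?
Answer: $\frac{1}{3416} \approx 0.00029274$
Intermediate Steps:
$\frac{1}{732 + R} = \frac{1}{732 + 2684} = \frac{1}{3416}$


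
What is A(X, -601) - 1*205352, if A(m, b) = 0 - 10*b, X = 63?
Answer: -199342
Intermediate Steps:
A(m, b) = -10*b
A(X, -601) - 1*205352 = -10*(-601) - 1*205352 = 6010 - 205352 = -199342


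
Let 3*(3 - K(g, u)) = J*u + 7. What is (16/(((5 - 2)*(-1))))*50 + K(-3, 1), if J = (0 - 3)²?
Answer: -269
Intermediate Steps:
J = 9 (J = (-3)² = 9)
K(g, u) = ⅔ - 3*u (K(g, u) = 3 - (9*u + 7)/3 = 3 - (7 + 9*u)/3 = 3 + (-7/3 - 3*u) = ⅔ - 3*u)
(16/(((5 - 2)*(-1))))*50 + K(-3, 1) = (16/(((5 - 2)*(-1))))*50 + (⅔ - 3*1) = (16/((3*(-1))))*50 + (⅔ - 3) = (16/(-3))*50 - 7/3 = (16*(-⅓))*50 - 7/3 = -16/3*50 - 7/3 = -800/3 - 7/3 = -269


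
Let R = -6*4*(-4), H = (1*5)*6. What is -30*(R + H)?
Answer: -3780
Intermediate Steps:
H = 30 (H = 5*6 = 30)
R = 96 (R = -24*(-4) = -1*(-96) = 96)
-30*(R + H) = -30*(96 + 30) = -30*126 = -3780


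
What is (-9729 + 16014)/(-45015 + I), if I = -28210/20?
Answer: -12570/92851 ≈ -0.13538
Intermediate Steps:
I = -2821/2 (I = -28210/20 = -26*217/4 = -2821/2 ≈ -1410.5)
(-9729 + 16014)/(-45015 + I) = (-9729 + 16014)/(-45015 - 2821/2) = 6285/(-92851/2) = 6285*(-2/92851) = -12570/92851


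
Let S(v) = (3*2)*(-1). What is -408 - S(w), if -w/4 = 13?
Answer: -402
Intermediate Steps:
w = -52 (w = -4*13 = -52)
S(v) = -6 (S(v) = 6*(-1) = -6)
-408 - S(w) = -408 - 1*(-6) = -408 + 6 = -402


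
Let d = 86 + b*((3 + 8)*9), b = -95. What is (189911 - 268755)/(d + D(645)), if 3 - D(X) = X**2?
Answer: 78844/425341 ≈ 0.18537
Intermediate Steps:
d = -9319 (d = 86 - 95*(3 + 8)*9 = 86 - 1045*9 = 86 - 95*99 = 86 - 9405 = -9319)
D(X) = 3 - X**2
(189911 - 268755)/(d + D(645)) = (189911 - 268755)/(-9319 + (3 - 1*645**2)) = -78844/(-9319 + (3 - 1*416025)) = -78844/(-9319 + (3 - 416025)) = -78844/(-9319 - 416022) = -78844/(-425341) = -78844*(-1/425341) = 78844/425341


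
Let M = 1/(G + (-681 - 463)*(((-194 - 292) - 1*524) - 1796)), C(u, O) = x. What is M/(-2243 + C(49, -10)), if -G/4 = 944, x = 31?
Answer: -1/7092309056 ≈ -1.4100e-10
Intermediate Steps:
G = -3776 (G = -4*944 = -3776)
C(u, O) = 31
M = 1/3206288 (M = 1/(-3776 + (-681 - 463)*(((-194 - 292) - 1*524) - 1796)) = 1/(-3776 - 1144*((-486 - 524) - 1796)) = 1/(-3776 - 1144*(-1010 - 1796)) = 1/(-3776 - 1144*(-2806)) = 1/(-3776 + 3210064) = 1/3206288 ≈ 3.1189e-7)
M/(-2243 + C(49, -10)) = 1/(3206288*(-2243 + 31)) = (1/3206288)/(-2212) = (1/3206288)*(-1/2212) = -1/7092309056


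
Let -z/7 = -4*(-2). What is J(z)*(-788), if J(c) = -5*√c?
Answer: 7880*I*√14 ≈ 29484.0*I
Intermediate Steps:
z = -56 (z = -(-28)*(-2) = -7*8 = -56)
J(z)*(-788) = -10*I*√14*(-788) = 7880*I*√14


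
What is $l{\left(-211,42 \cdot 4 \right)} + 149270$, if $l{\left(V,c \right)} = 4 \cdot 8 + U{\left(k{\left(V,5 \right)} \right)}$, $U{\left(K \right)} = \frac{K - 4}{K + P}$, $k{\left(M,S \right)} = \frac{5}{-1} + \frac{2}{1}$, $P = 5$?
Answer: $\frac{298597}{2} \approx 1.493 \cdot 10^{5}$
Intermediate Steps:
$k{\left(M,S \right)} = -3$ ($k{\left(M,S \right)} = 5 \left(-1\right) + 2 \cdot 1 = -5 + 2 = -3$)
$U{\left(K \right)} = \frac{-4 + K}{5 + K}$ ($U{\left(K \right)} = \frac{K - 4}{K + 5} = \frac{-4 + K}{5 + K}$)
$l{\left(V,c \right)} = \frac{57}{2}$ ($l{\left(V,c \right)} = 4 \cdot 8 + \frac{-4 - 3}{5 - 3} = 32 + \frac{1}{2} \left(-7\right) = 32 - \frac{7}{2} = \frac{57}{2}$)
$l{\left(-211,42 \cdot 4 \right)} + 149270 = \frac{57}{2} + 149270 = \frac{298597}{2}$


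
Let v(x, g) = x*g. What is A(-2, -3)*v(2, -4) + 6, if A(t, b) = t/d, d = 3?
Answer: 34/3 ≈ 11.333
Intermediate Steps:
v(x, g) = g*x
A(t, b) = t/3
A(-2, -3)*v(2, -4) + 6 = ((⅓)*(-2))*(-4*2) + 6 = -⅔*(-8) + 6 = 16/3 + 6 = 34/3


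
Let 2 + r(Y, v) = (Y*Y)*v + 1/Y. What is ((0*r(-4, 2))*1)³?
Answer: 0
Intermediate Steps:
r(Y, v) = -2 + 1/Y + v*Y² (r(Y, v) = -2 + ((Y*Y)*v + 1/Y) = -2 + (Y²*v + 1/Y) = -2 + (v*Y² + 1/Y) = -2 + (1/Y + v*Y²) = -2 + 1/Y + v*Y²)
((0*r(-4, 2))*1)³ = ((0*(-2 + 1/(-4) + 2*(-4)²))*1)³ = ((0*(-2 - ¼ + 2*16))*1)³ = ((0*(-2 - ¼ + 32))*1)³ = ((0*(119/4))*1)³ = (0*1)³ = 0³ = 0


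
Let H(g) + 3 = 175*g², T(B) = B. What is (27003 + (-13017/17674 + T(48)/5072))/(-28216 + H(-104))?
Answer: 50428166869/3482203218766 ≈ 0.014482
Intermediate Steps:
H(g) = -3 + 175*g²
(27003 + (-13017/17674 + T(48)/5072))/(-28216 + H(-104)) = (27003 + (-13017/17674 + 48/5072))/(-28216 + (-3 + 175*(-104)²)) = (27003 + (-13017*1/17674 + 48*(1/5072)))/(-28216 + (-3 + 175*10816)) = (27003 + (-13017/17674 + 3/317))/(-28216 + (-3 + 1892800)) = (27003 - 4073367/5602658)/(-28216 + 1892797) = (151284500607/5602658)/1864581 = (151284500607/5602658)*(1/1864581) = 50428166869/3482203218766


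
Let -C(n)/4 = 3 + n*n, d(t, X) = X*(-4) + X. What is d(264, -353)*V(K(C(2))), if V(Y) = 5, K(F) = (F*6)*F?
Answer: 5295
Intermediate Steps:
d(t, X) = -3*X (d(t, X) = -4*X + X = -3*X)
C(n) = -12 - 4*n² (C(n) = -4*(3 + n*n) = -4*(3 + n²) = -12 - 4*n²)
K(F) = 6*F² (K(F) = (6*F)*F = 6*F²)
d(264, -353)*V(K(C(2))) = -3*(-353)*5 = 1059*5 = 5295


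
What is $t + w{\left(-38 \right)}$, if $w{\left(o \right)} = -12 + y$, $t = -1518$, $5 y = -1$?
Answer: $- \frac{7651}{5} \approx -1530.2$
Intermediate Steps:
$y = - \frac{1}{5}$ ($y = \frac{1}{5} \left(-1\right) = - \frac{1}{5} \approx -0.2$)
$w{\left(o \right)} = - \frac{61}{5}$ ($w{\left(o \right)} = -12 - \frac{1}{5} = - \frac{61}{5}$)
$t + w{\left(-38 \right)} = -1518 - \frac{61}{5} = - \frac{7651}{5}$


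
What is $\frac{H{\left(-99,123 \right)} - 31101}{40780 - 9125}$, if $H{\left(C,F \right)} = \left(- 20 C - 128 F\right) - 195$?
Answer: $- \frac{9012}{6331} \approx -1.4235$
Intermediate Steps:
$H{\left(C,F \right)} = -195 - 128 F - 20 C$ ($H{\left(C,F \right)} = \left(- 128 F - 20 C\right) - 195 = -195 - 128 F - 20 C$)
$\frac{H{\left(-99,123 \right)} - 31101}{40780 - 9125} = \frac{\left(-195 - 15744 - -1980\right) - 31101}{40780 - 9125} = \frac{\left(-195 - 15744 + 1980\right) - 31101}{31655} = \left(-13959 - 31101\right) \frac{1}{31655} = \left(-45060\right) \frac{1}{31655} = - \frac{9012}{6331}$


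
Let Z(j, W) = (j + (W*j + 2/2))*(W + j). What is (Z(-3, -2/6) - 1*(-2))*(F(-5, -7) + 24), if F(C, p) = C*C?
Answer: 784/3 ≈ 261.33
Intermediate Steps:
F(C, p) = C²
Z(j, W) = (W + j)*(1 + j + W*j) (Z(j, W) = (j + (W*j + 2*(½)))*(W + j) = (j + (W*j + 1))*(W + j) = (j + (1 + W*j))*(W + j) = (1 + j + W*j)*(W + j) = (W + j)*(1 + j + W*j))
(Z(-3, -2/6) - 1*(-2))*(F(-5, -7) + 24) = ((-2/6 - 3 + (-3)² - 2/6*(-3) - 2/6*(-3)² - 3*(-2/6)²) - 1*(-2))*((-5)² + 24) = ((-2*⅙ - 3 + 9 - 2*⅙*(-3) - 2*⅙*9 - 3*(-2*⅙)²) + 2)*(25 + 24) = ((-⅓ - 3 + 9 - ⅓*(-3) - ⅓*9 - 3*(-⅓)²) + 2)*49 = ((-⅓ - 3 + 9 + 1 - 3 - 3*⅑) + 2)*49 = ((-⅓ - 3 + 9 + 1 - 3 - ⅓) + 2)*49 = (10/3 + 2)*49 = (16/3)*49 = 784/3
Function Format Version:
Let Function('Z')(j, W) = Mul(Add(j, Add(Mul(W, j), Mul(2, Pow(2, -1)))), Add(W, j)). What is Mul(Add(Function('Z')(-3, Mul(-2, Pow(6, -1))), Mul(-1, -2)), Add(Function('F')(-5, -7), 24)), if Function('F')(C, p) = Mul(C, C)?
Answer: Rational(784, 3) ≈ 261.33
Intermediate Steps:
Function('F')(C, p) = Pow(C, 2)
Function('Z')(j, W) = Mul(Add(W, j), Add(1, j, Mul(W, j))) (Function('Z')(j, W) = Mul(Add(j, Add(Mul(W, j), Mul(2, Rational(1, 2)))), Add(W, j)) = Mul(Add(j, Add(Mul(W, j), 1)), Add(W, j)) = Mul(Add(j, Add(1, Mul(W, j))), Add(W, j)) = Mul(Add(1, j, Mul(W, j)), Add(W, j)) = Mul(Add(W, j), Add(1, j, Mul(W, j))))
Mul(Add(Function('Z')(-3, Mul(-2, Pow(6, -1))), Mul(-1, -2)), Add(Function('F')(-5, -7), 24)) = Mul(Add(Add(Mul(-2, Pow(6, -1)), -3, Pow(-3, 2), Mul(Mul(-2, Pow(6, -1)), -3), Mul(Mul(-2, Pow(6, -1)), Pow(-3, 2)), Mul(-3, Pow(Mul(-2, Pow(6, -1)), 2))), Mul(-1, -2)), Add(Pow(-5, 2), 24)) = Mul(Add(Add(Mul(-2, Rational(1, 6)), -3, 9, Mul(Mul(-2, Rational(1, 6)), -3), Mul(Mul(-2, Rational(1, 6)), 9), Mul(-3, Pow(Mul(-2, Rational(1, 6)), 2))), 2), Add(25, 24)) = Mul(Add(Add(Rational(-1, 3), -3, 9, Mul(Rational(-1, 3), -3), Mul(Rational(-1, 3), 9), Mul(-3, Pow(Rational(-1, 3), 2))), 2), 49) = Mul(Add(Add(Rational(-1, 3), -3, 9, 1, -3, Mul(-3, Rational(1, 9))), 2), 49) = Mul(Add(Add(Rational(-1, 3), -3, 9, 1, -3, Rational(-1, 3)), 2), 49) = Mul(Add(Rational(10, 3), 2), 49) = Mul(Rational(16, 3), 49) = Rational(784, 3)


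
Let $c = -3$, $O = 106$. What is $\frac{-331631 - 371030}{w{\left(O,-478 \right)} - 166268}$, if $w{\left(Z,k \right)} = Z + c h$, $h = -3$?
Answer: $\frac{702661}{166153} \approx 4.229$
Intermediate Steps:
$w{\left(Z,k \right)} = 9 + Z$ ($w{\left(Z,k \right)} = Z - -9 = Z + 9 = 9 + Z$)
$\frac{-331631 - 371030}{w{\left(O,-478 \right)} - 166268} = \frac{-331631 - 371030}{\left(9 + 106\right) - 166268} = - \frac{702661}{115 - 166268} = - \frac{702661}{-166153} = \left(-702661\right) \left(- \frac{1}{166153}\right) = \frac{702661}{166153}$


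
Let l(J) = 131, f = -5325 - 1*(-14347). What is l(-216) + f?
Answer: 9153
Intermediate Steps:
f = 9022 (f = -5325 + 14347 = 9022)
l(-216) + f = 131 + 9022 = 9153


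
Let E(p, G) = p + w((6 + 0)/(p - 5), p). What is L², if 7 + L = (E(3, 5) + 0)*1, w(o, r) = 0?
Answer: 16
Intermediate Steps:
E(p, G) = p (E(p, G) = p + 0 = p)
L = -4 (L = -7 + (3 + 0)*1 = -7 + 3*1 = -7 + 3 = -4)
L² = (-4)² = 16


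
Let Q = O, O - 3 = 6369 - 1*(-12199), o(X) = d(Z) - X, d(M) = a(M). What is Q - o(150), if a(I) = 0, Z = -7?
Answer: 18721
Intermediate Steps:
d(M) = 0
o(X) = -X (o(X) = 0 - X = -X)
O = 18571 (O = 3 + (6369 - 1*(-12199)) = 3 + (6369 + 12199) = 3 + 18568 = 18571)
Q = 18571
Q - o(150) = 18571 - (-1)*150 = 18571 - 1*(-150) = 18571 + 150 = 18721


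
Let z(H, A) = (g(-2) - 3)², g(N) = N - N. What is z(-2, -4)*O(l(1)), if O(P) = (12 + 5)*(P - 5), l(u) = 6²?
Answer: 4743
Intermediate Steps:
l(u) = 36
g(N) = 0
O(P) = -85 + 17*P (O(P) = 17*(-5 + P) = -85 + 17*P)
z(H, A) = 9 (z(H, A) = (0 - 3)² = (-3)² = 9)
z(-2, -4)*O(l(1)) = 9*(-85 + 17*36) = 9*(-85 + 612) = 9*527 = 4743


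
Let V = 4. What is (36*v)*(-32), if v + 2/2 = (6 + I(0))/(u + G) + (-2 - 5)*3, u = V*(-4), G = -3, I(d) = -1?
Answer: 487296/19 ≈ 25647.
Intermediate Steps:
u = -16 (u = 4*(-4) = -16)
v = -423/19 (v = -1 + ((6 - 1)/(-16 - 3) + (-2 - 5)*3) = -1 + (5/(-19) - 7*3) = -1 + (5*(-1/19) - 21) = -1 + (-5/19 - 21) = -1 - 404/19 = -423/19 ≈ -22.263)
(36*v)*(-32) = (36*(-423/19))*(-32) = -15228/19*(-32) = 487296/19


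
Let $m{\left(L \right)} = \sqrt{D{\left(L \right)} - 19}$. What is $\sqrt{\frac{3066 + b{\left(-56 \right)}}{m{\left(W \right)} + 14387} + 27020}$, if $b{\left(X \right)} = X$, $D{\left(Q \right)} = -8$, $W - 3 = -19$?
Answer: $\sqrt{70} \sqrt{\frac{5553425 + 1158 i \sqrt{3}}{14387 + 3 i \sqrt{3}}} \approx 164.38 - 2.2984 \cdot 10^{-7} i$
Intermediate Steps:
$W = -16$ ($W = 3 - 19 = -16$)
$m{\left(L \right)} = 3 i \sqrt{3}$ ($m{\left(L \right)} = \sqrt{-8 - 19} = \sqrt{-27} = 3 i \sqrt{3}$)
$\sqrt{\frac{3066 + b{\left(-56 \right)}}{m{\left(W \right)} + 14387} + 27020} = \sqrt{\frac{3066 - 56}{3 i \sqrt{3} + 14387} + 27020} = \sqrt{\frac{3010}{14387 + 3 i \sqrt{3}} + 27020} = \sqrt{27020 + \frac{3010}{14387 + 3 i \sqrt{3}}}$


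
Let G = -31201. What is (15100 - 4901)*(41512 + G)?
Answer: 105161889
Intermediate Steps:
(15100 - 4901)*(41512 + G) = (15100 - 4901)*(41512 - 31201) = 10199*10311 = 105161889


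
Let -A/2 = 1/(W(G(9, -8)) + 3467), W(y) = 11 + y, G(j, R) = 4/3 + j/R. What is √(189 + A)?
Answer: √1317025394085/83477 ≈ 13.748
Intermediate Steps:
G(j, R) = 4/3 + j/R (G(j, R) = 4*(⅓) + j/R = 4/3 + j/R)
A = -48/83477 (A = -2/((11 + (4/3 + 9/(-8))) + 3467) = -2/((11 + (4/3 + 9*(-⅛))) + 3467) = -2/((11 + (4/3 - 9/8)) + 3467) = -2/((11 + 5/24) + 3467) = -2/(269/24 + 3467) = -2/83477/24 = -2*24/83477 = -48/83477 ≈ -0.00057501)
√(189 + A) = √(189 - 48/83477) = √(15777105/83477) = √1317025394085/83477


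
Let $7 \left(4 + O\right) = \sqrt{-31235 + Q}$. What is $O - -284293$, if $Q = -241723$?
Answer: $284289 + \frac{i \sqrt{272958}}{7} \approx 2.8429 \cdot 10^{5} + 74.636 i$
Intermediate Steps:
$O = -4 + \frac{i \sqrt{272958}}{7}$ ($O = -4 + \frac{\sqrt{-31235 - 241723}}{7} = -4 + \frac{\sqrt{-272958}}{7} = -4 + \frac{i \sqrt{272958}}{7} \approx -4.0 + 74.636 i$)
$O - -284293 = \left(-4 + \frac{i \sqrt{272958}}{7}\right) - -284293 = \left(-4 + \frac{i \sqrt{272958}}{7}\right) + 284293 = 284289 + \frac{i \sqrt{272958}}{7}$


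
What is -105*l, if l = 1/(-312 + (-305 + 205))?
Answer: 105/412 ≈ 0.25485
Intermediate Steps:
l = -1/412 (l = 1/(-312 - 100) = 1/(-412) = -1/412 ≈ -0.0024272)
-105*l = -105*(-1/412) = 105/412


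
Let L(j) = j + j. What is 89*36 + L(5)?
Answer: 3214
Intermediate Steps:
L(j) = 2*j
89*36 + L(5) = 89*36 + 2*5 = 3204 + 10 = 3214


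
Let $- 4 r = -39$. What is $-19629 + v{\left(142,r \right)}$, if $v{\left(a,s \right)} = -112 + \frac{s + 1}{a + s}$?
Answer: $- \frac{11982744}{607} \approx -19741.0$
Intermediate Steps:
$r = \frac{39}{4}$ ($r = \left(- \frac{1}{4}\right) \left(-39\right) = \frac{39}{4} \approx 9.75$)
$v{\left(a,s \right)} = -112 + \frac{1 + s}{a + s}$
$-19629 + v{\left(142,r \right)} = -19629 + \frac{1 - 15904 - \frac{4329}{4}}{142 + \frac{39}{4}} = -19629 + \frac{1 - 15904 - \frac{4329}{4}}{\frac{607}{4}} = -19629 + \frac{4}{607} \left(- \frac{67941}{4}\right) = -19629 - \frac{67941}{607} = - \frac{11982744}{607}$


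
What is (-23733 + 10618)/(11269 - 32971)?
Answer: 13115/21702 ≈ 0.60432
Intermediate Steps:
(-23733 + 10618)/(11269 - 32971) = -13115/(-21702) = -13115*(-1/21702) = 13115/21702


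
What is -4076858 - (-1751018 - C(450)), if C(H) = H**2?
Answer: -2123340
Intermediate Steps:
-4076858 - (-1751018 - C(450)) = -4076858 - (-1751018 - 1*450**2) = -4076858 - (-1751018 - 1*202500) = -4076858 - (-1751018 - 202500) = -4076858 - 1*(-1953518) = -4076858 + 1953518 = -2123340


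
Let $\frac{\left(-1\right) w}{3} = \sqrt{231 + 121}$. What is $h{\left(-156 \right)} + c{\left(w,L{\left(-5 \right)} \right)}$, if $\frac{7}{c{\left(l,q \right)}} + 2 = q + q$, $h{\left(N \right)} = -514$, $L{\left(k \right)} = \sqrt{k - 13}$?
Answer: $- \frac{19539}{38} - \frac{21 i \sqrt{2}}{38} \approx -514.18 - 0.78154 i$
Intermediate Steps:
$L{\left(k \right)} = \sqrt{-13 + k}$
$w = - 12 \sqrt{22}$ ($w = - 3 \sqrt{231 + 121} = - 3 \sqrt{352} = - 3 \cdot 4 \sqrt{22} = - 12 \sqrt{22} \approx -56.285$)
$c{\left(l,q \right)} = \frac{7}{-2 + 2 q}$ ($c{\left(l,q \right)} = \frac{7}{-2 + \left(q + q\right)} = \frac{7}{-2 + 2 q}$)
$h{\left(-156 \right)} + c{\left(w,L{\left(-5 \right)} \right)} = -514 + \frac{7}{2 \left(-1 + \sqrt{-13 - 5}\right)} = -514 + \frac{7}{2 \left(-1 + \sqrt{-18}\right)} = -514 + \frac{7}{2 \left(-1 + 3 i \sqrt{2}\right)}$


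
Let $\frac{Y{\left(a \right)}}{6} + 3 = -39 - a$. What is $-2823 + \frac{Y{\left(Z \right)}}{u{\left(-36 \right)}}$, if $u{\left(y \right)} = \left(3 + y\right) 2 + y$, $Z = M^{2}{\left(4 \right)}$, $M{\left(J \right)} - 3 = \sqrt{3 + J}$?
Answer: $- \frac{47933}{17} + \frac{6 \sqrt{7}}{17} \approx -2818.7$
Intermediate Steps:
$M{\left(J \right)} = 3 + \sqrt{3 + J}$
$Z = \left(3 + \sqrt{7}\right)^{2}$ ($Z = \left(3 + \sqrt{3 + 4}\right)^{2} = \left(3 + \sqrt{7}\right)^{2} \approx 31.875$)
$u{\left(y \right)} = 6 + 3 y$ ($u{\left(y \right)} = \left(6 + 2 y\right) + y = 6 + 3 y$)
$Y{\left(a \right)} = -252 - 6 a$ ($Y{\left(a \right)} = -18 + 6 \left(-39 - a\right) = -18 - \left(234 + 6 a\right) = -252 - 6 a$)
$-2823 + \frac{Y{\left(Z \right)}}{u{\left(-36 \right)}} = -2823 + \frac{-252 - 6 \left(3 + \sqrt{7}\right)^{2}}{6 + 3 \left(-36\right)} = -2823 + \frac{-252 - 6 \left(3 + \sqrt{7}\right)^{2}}{6 - 108} = -2823 + \frac{-252 - 6 \left(3 + \sqrt{7}\right)^{2}}{-102} = -2823 + \left(-252 - 6 \left(3 + \sqrt{7}\right)^{2}\right) \left(- \frac{1}{102}\right) = -2823 + \left(\frac{42}{17} + \frac{\left(3 + \sqrt{7}\right)^{2}}{17}\right) = - \frac{47949}{17} + \frac{\left(3 + \sqrt{7}\right)^{2}}{17}$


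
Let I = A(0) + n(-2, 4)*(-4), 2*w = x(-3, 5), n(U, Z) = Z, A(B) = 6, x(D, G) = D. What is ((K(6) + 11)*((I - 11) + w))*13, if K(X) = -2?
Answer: -5265/2 ≈ -2632.5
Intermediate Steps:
w = -3/2 (w = (½)*(-3) = -3/2 ≈ -1.5000)
I = -10 (I = 6 + 4*(-4) = 6 - 16 = -10)
((K(6) + 11)*((I - 11) + w))*13 = ((-2 + 11)*((-10 - 11) - 3/2))*13 = (9*(-21 - 3/2))*13 = (9*(-45/2))*13 = -405/2*13 = -5265/2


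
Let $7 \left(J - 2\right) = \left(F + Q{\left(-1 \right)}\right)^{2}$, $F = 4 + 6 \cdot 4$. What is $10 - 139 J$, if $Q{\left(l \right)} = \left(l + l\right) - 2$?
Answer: $- \frac{81940}{7} \approx -11706.0$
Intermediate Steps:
$Q{\left(l \right)} = -2 + 2 l$ ($Q{\left(l \right)} = 2 l - 2 = -2 + 2 l$)
$F = 28$ ($F = 4 + 24 = 28$)
$J = \frac{590}{7}$ ($J = 2 + \frac{\left(28 + \left(-2 + 2 \left(-1\right)\right)\right)^{2}}{7} = 2 + \frac{\left(28 - 4\right)^{2}}{7} = 2 + \frac{24^{2}}{7} = 2 + \frac{1}{7} \cdot 576 = 2 + \frac{576}{7} = \frac{590}{7} \approx 84.286$)
$10 - 139 J = 10 - \frac{82010}{7} = - \frac{81940}{7}$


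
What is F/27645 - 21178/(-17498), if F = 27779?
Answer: 535771376/241866105 ≈ 2.2152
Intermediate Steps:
F/27645 - 21178/(-17498) = 27779/27645 - 21178/(-17498) = 27779*(1/27645) - 21178*(-1/17498) = 27779/27645 + 10589/8749 = 535771376/241866105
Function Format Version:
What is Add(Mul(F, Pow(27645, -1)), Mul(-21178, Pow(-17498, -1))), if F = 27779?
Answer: Rational(535771376, 241866105) ≈ 2.2152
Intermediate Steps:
Add(Mul(F, Pow(27645, -1)), Mul(-21178, Pow(-17498, -1))) = Add(Mul(27779, Pow(27645, -1)), Mul(-21178, Pow(-17498, -1))) = Add(Mul(27779, Rational(1, 27645)), Mul(-21178, Rational(-1, 17498))) = Add(Rational(27779, 27645), Rational(10589, 8749)) = Rational(535771376, 241866105)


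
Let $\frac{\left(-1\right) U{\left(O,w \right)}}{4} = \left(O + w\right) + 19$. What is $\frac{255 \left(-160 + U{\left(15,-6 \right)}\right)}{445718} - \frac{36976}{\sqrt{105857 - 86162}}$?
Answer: $- \frac{34680}{222859} - \frac{36976 \sqrt{19695}}{19695} \approx -263.63$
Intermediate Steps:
$U{\left(O,w \right)} = -76 - 4 O - 4 w$ ($U{\left(O,w \right)} = - 4 \left(\left(O + w\right) + 19\right) = - 4 \left(19 + O + w\right) = -76 - 4 O - 4 w$)
$\frac{255 \left(-160 + U{\left(15,-6 \right)}\right)}{445718} - \frac{36976}{\sqrt{105857 - 86162}} = \frac{255 \left(-160 - 112\right)}{445718} - \frac{36976}{\sqrt{105857 - 86162}} = 255 \left(-160 - 112\right) \frac{1}{445718} - \frac{36976}{\sqrt{19695}} = 255 \left(-160 - 112\right) \frac{1}{445718} - 36976 \frac{\sqrt{19695}}{19695} = 255 \left(-272\right) \frac{1}{445718} - \frac{36976 \sqrt{19695}}{19695} = \left(-69360\right) \frac{1}{445718} - \frac{36976 \sqrt{19695}}{19695} = - \frac{34680}{222859} - \frac{36976 \sqrt{19695}}{19695}$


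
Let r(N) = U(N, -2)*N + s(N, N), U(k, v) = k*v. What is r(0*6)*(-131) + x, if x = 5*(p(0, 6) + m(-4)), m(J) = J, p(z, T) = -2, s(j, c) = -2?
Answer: 232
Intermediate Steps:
r(N) = -2 - 2*N² (r(N) = (N*(-2))*N - 2 = (-2*N)*N - 2 = -2*N² - 2 = -2 - 2*N²)
x = -30 (x = 5*(-2 - 4) = 5*(-6) = -30)
r(0*6)*(-131) + x = (-2 - 2*(0*6)²)*(-131) - 30 = (-2 - 2*0²)*(-131) - 30 = (-2 - 2*0)*(-131) - 30 = (-2 + 0)*(-131) - 30 = -2*(-131) - 30 = 262 - 30 = 232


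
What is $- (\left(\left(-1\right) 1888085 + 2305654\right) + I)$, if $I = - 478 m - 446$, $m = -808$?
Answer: $-803347$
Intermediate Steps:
$I = 385778$ ($I = \left(-478\right) \left(-808\right) - 446 = 386224 - 446 = 385778$)
$- (\left(\left(-1\right) 1888085 + 2305654\right) + I) = - (\left(\left(-1\right) 1888085 + 2305654\right) + 385778) = - (\left(-1888085 + 2305654\right) + 385778) = - (417569 + 385778) = \left(-1\right) 803347 = -803347$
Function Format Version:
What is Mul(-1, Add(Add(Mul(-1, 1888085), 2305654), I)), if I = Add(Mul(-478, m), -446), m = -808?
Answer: -803347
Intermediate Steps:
I = 385778 (I = Add(Mul(-478, -808), -446) = Add(386224, -446) = 385778)
Mul(-1, Add(Add(Mul(-1, 1888085), 2305654), I)) = Mul(-1, Add(Add(Mul(-1, 1888085), 2305654), 385778)) = Mul(-1, Add(Add(-1888085, 2305654), 385778)) = Mul(-1, Add(417569, 385778)) = Mul(-1, 803347) = -803347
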